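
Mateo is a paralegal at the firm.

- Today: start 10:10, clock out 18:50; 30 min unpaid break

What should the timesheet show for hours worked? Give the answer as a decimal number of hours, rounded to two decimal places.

Today: 10:10–18:50 = 8 h 40 min; less 30 min break → 8 h 10 min

8.17 hours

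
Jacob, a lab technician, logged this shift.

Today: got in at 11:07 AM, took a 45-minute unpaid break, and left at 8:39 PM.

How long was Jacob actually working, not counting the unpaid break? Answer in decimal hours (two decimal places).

8.78 hours

Today: 11:07 AM–8:39 PM = 9 h 32 min; less 45 min break → 8 h 47 min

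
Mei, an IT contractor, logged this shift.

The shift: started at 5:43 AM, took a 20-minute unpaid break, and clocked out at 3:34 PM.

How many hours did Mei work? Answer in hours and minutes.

The shift: 5:43 AM–3:34 PM = 9 h 51 min; less 20 min break → 9 h 31 min

9 h 31 min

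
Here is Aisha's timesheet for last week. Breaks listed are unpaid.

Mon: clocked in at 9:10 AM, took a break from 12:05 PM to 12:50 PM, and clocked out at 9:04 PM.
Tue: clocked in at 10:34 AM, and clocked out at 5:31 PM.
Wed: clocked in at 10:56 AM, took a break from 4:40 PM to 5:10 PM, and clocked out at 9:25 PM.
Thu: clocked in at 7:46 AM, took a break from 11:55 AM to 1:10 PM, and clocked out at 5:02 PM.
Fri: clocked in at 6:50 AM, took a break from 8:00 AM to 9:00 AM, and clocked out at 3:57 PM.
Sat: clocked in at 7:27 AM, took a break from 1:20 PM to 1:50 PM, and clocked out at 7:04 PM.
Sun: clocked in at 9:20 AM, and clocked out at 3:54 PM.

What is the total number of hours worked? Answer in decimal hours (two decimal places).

Mon: 9:10 AM–9:04 PM = 11 h 54 min; less 45 min break → 11 h 9 min
Tue: 10:34 AM–5:31 PM = 6 h 57 min
Wed: 10:56 AM–9:25 PM = 10 h 29 min; less 30 min break → 9 h 59 min
Thu: 7:46 AM–5:02 PM = 9 h 16 min; less 75 min break → 8 h 1 min
Fri: 6:50 AM–3:57 PM = 9 h 7 min; less 60 min break → 8 h 7 min
Sat: 7:27 AM–7:04 PM = 11 h 37 min; less 30 min break → 11 h 7 min
Sun: 9:20 AM–3:54 PM = 6 h 34 min
Total: 11 h 9 min + 6 h 57 min + 9 h 59 min + 8 h 1 min + 8 h 7 min + 11 h 7 min + 6 h 34 min = 61 h 54 min.

61.90 hours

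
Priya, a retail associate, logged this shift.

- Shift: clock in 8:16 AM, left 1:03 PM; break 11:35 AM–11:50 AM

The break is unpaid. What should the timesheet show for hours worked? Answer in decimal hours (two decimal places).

4.53 hours

Shift: 8:16 AM–1:03 PM = 4 h 47 min; less 15 min break → 4 h 32 min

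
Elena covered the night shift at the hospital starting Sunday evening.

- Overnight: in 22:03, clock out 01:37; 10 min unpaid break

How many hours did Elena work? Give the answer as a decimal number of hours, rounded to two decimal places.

Overnight: 22:03 → midnight = 1 h 57 min; midnight → 01:37 = 1 h 37 min; span 3 h 34 min; less 10 min break → 3 h 24 min

3.40 hours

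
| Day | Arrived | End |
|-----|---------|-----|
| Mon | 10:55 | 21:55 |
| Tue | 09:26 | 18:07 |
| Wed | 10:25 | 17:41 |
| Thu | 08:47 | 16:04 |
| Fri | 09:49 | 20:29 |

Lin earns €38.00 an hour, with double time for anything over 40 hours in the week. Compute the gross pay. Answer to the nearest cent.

€1892.40

Mon: 10:55–21:55 = 11 h 0 min
Tue: 09:26–18:07 = 8 h 41 min
Wed: 10:25–17:41 = 7 h 16 min
Thu: 08:47–16:04 = 7 h 17 min
Fri: 09:49–20:29 = 10 h 40 min
Total worked: 44 h 54 min = 2694 min.
Regular 40 h 0 min = 2400 min at €38.00/h; overtime 4 h 54 min = 294 min at €76.00/h.
Pay = (2400 × €38.00 + 294 × €76.00) ÷ 60 = €1892.40.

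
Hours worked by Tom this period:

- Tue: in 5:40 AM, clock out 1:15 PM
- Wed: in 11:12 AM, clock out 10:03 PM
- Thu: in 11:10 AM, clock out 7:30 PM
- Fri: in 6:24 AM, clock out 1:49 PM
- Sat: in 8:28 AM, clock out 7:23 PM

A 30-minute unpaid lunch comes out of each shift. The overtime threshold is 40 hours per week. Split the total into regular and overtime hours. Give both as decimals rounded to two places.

Tue: 5:40 AM–1:15 PM = 7 h 35 min; less 30 min break → 7 h 5 min
Wed: 11:12 AM–10:03 PM = 10 h 51 min; less 30 min break → 10 h 21 min
Thu: 11:10 AM–7:30 PM = 8 h 20 min; less 30 min break → 7 h 50 min
Fri: 6:24 AM–1:49 PM = 7 h 25 min; less 30 min break → 6 h 55 min
Sat: 8:28 AM–7:23 PM = 10 h 55 min; less 30 min break → 10 h 25 min
Total worked: 42 h 36 min = 42.60 h.
Threshold 40 h → overtime 2 h 36 min, regular 40 h 0 min.

Regular 40.00 hours, overtime 2.60 hours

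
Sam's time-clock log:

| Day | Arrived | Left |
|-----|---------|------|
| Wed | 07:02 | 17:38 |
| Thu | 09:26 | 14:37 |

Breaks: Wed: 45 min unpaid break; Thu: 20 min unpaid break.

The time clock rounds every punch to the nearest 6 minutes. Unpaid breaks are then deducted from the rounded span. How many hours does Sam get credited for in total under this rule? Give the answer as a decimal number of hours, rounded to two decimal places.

14.72 hours

Wed: in 07:02→07:00, out 17:38→17:36; 10 h 36 min − 45 min = 9 h 51 min
Thu: in 09:26→09:24, out 14:37→14:36; 5 h 12 min − 20 min = 4 h 52 min
Total credited: 14 h 43 min.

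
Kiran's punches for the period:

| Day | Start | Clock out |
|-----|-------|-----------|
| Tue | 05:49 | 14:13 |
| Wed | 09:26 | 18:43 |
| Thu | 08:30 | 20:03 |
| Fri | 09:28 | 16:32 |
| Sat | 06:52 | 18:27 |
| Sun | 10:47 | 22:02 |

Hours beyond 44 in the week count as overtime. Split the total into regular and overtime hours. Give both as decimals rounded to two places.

Regular 44.00 hours, overtime 15.13 hours

Tue: 05:49–14:13 = 8 h 24 min
Wed: 09:26–18:43 = 9 h 17 min
Thu: 08:30–20:03 = 11 h 33 min
Fri: 09:28–16:32 = 7 h 4 min
Sat: 06:52–18:27 = 11 h 35 min
Sun: 10:47–22:02 = 11 h 15 min
Total worked: 59 h 8 min = 59.13 h.
Threshold 44 h → overtime 15 h 8 min, regular 44 h 0 min.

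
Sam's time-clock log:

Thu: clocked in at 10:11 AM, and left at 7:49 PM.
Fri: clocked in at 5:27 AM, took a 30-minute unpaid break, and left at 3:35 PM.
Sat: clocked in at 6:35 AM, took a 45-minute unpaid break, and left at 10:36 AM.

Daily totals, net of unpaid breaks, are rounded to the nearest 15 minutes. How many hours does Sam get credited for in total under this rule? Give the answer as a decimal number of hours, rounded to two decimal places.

Thu: 10:11 AM–7:49 PM = 9 h 38 min → rounds to 9 h 45 min
Fri: 5:27 AM–3:35 PM = 10 h 8 min − 30 min = 9 h 38 min → rounds to 9 h 45 min
Sat: 6:35 AM–10:36 AM = 4 h 1 min − 45 min = 3 h 16 min → rounds to 3 h 15 min
Total credited: 22 h 45 min.

22.75 hours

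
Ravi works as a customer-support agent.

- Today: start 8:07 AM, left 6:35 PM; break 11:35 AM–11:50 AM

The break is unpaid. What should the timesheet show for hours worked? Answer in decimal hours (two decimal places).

Today: 8:07 AM–6:35 PM = 10 h 28 min; less 15 min break → 10 h 13 min

10.22 hours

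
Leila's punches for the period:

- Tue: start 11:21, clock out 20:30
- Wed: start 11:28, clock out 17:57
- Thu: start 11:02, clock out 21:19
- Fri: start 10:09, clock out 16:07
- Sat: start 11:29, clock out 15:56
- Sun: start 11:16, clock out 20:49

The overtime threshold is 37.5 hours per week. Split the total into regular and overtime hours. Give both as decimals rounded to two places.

Tue: 11:21–20:30 = 9 h 9 min
Wed: 11:28–17:57 = 6 h 29 min
Thu: 11:02–21:19 = 10 h 17 min
Fri: 10:09–16:07 = 5 h 58 min
Sat: 11:29–15:56 = 4 h 27 min
Sun: 11:16–20:49 = 9 h 33 min
Total worked: 45 h 53 min = 45.88 h.
Threshold 37.5 h → overtime 8 h 23 min, regular 37 h 30 min.

Regular 37.50 hours, overtime 8.38 hours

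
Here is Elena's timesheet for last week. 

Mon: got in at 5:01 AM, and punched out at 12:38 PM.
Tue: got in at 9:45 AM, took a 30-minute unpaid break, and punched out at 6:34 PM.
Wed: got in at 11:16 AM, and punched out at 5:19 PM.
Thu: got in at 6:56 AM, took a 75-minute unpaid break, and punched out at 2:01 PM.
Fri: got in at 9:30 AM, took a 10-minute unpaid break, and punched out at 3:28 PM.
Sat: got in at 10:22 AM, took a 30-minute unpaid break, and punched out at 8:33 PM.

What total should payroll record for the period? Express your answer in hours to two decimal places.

43.30 hours

Mon: 5:01 AM–12:38 PM = 7 h 37 min
Tue: 9:45 AM–6:34 PM = 8 h 49 min; less 30 min break → 8 h 19 min
Wed: 11:16 AM–5:19 PM = 6 h 3 min
Thu: 6:56 AM–2:01 PM = 7 h 5 min; less 75 min break → 5 h 50 min
Fri: 9:30 AM–3:28 PM = 5 h 58 min; less 10 min break → 5 h 48 min
Sat: 10:22 AM–8:33 PM = 10 h 11 min; less 30 min break → 9 h 41 min
Total: 7 h 37 min + 8 h 19 min + 6 h 3 min + 5 h 50 min + 5 h 48 min + 9 h 41 min = 43 h 18 min.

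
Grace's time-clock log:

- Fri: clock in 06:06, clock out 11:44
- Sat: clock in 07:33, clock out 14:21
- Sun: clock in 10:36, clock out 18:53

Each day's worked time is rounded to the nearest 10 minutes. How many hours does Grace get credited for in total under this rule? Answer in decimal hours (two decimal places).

20.83 hours

Fri: 06:06–11:44 = 5 h 38 min → rounds to 5 h 40 min
Sat: 07:33–14:21 = 6 h 48 min → rounds to 6 h 50 min
Sun: 10:36–18:53 = 8 h 17 min → rounds to 8 h 20 min
Total credited: 20 h 50 min.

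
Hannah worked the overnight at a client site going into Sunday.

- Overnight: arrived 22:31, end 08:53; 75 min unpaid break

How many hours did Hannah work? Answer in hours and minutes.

9 h 7 min

Overnight: 22:31 → midnight = 1 h 29 min; midnight → 08:53 = 8 h 53 min; span 10 h 22 min; less 75 min break → 9 h 7 min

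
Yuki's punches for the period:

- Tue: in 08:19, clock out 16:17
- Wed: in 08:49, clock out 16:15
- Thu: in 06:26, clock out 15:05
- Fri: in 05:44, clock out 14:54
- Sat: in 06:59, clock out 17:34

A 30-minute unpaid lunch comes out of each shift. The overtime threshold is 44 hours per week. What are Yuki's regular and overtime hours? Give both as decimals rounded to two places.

Tue: 08:19–16:17 = 7 h 58 min; less 30 min break → 7 h 28 min
Wed: 08:49–16:15 = 7 h 26 min; less 30 min break → 6 h 56 min
Thu: 06:26–15:05 = 8 h 39 min; less 30 min break → 8 h 9 min
Fri: 05:44–14:54 = 9 h 10 min; less 30 min break → 8 h 40 min
Sat: 06:59–17:34 = 10 h 35 min; less 30 min break → 10 h 5 min
Total worked: 41 h 18 min = 41.30 h.
Threshold 44 h → overtime 0 h 0 min, regular 41 h 18 min.

Regular 41.30 hours, overtime 0.00 hours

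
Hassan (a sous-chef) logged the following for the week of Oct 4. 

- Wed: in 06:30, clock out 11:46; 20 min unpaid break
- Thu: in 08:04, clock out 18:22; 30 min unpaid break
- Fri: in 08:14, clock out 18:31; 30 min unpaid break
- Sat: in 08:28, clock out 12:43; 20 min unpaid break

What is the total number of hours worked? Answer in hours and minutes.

Wed: 06:30–11:46 = 5 h 16 min; less 20 min break → 4 h 56 min
Thu: 08:04–18:22 = 10 h 18 min; less 30 min break → 9 h 48 min
Fri: 08:14–18:31 = 10 h 17 min; less 30 min break → 9 h 47 min
Sat: 08:28–12:43 = 4 h 15 min; less 20 min break → 3 h 55 min
Total: 4 h 56 min + 9 h 48 min + 9 h 47 min + 3 h 55 min = 28 h 26 min.

28 h 26 min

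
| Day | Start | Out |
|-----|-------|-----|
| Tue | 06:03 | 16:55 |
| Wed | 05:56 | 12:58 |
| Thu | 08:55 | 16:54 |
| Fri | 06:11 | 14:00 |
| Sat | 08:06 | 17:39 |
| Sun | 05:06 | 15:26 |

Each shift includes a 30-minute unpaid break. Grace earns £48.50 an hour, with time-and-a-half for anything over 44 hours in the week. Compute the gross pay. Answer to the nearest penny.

£2612.94

Tue: 06:03–16:55 = 10 h 52 min; less 30 min break → 10 h 22 min
Wed: 05:56–12:58 = 7 h 2 min; less 30 min break → 6 h 32 min
Thu: 08:55–16:54 = 7 h 59 min; less 30 min break → 7 h 29 min
Fri: 06:11–14:00 = 7 h 49 min; less 30 min break → 7 h 19 min
Sat: 08:06–17:39 = 9 h 33 min; less 30 min break → 9 h 3 min
Sun: 05:06–15:26 = 10 h 20 min; less 30 min break → 9 h 50 min
Total worked: 50 h 35 min = 3035 min.
Regular 44 h 0 min = 2640 min at £48.50/h; overtime 6 h 35 min = 395 min at £72.75/h.
Pay = (2640 × £48.50 + 395 × £72.75) ÷ 60 = £2612.94.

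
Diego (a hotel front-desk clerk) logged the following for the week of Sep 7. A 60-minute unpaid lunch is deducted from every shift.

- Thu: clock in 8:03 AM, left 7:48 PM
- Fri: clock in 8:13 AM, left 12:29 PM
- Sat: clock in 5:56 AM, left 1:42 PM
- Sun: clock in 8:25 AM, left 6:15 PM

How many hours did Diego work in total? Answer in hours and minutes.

29 h 37 min

Thu: 8:03 AM–7:48 PM = 11 h 45 min; less 60 min break → 10 h 45 min
Fri: 8:13 AM–12:29 PM = 4 h 16 min; less 60 min break → 3 h 16 min
Sat: 5:56 AM–1:42 PM = 7 h 46 min; less 60 min break → 6 h 46 min
Sun: 8:25 AM–6:15 PM = 9 h 50 min; less 60 min break → 8 h 50 min
Total: 10 h 45 min + 3 h 16 min + 6 h 46 min + 8 h 50 min = 29 h 37 min.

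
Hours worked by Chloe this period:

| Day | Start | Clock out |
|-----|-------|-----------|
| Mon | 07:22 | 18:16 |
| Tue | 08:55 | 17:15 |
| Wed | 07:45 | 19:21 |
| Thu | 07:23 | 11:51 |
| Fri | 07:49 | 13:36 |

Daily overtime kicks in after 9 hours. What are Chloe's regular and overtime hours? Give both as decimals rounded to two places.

Regular 36.58 hours, overtime 4.50 hours

Mon: 07:22–18:16 = 10 h 54 min
Tue: 08:55–17:15 = 8 h 20 min
Wed: 07:45–19:21 = 11 h 36 min
Thu: 07:23–11:51 = 4 h 28 min
Fri: 07:49–13:36 = 5 h 47 min
Mon reg 9 h 0 min / OT 1 h 54 min; Tue reg 8 h 20 min / OT 0 h 0 min; Wed reg 9 h 0 min / OT 2 h 36 min; Thu reg 4 h 28 min / OT 0 h 0 min; Fri reg 5 h 47 min / OT 0 h 0 min.
Totals: regular 36 h 35 min, overtime 4 h 30 min.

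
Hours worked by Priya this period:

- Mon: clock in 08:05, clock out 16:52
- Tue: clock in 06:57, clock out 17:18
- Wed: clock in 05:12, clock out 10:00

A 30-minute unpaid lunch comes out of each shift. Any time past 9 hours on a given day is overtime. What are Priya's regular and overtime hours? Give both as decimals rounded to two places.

Regular 21.58 hours, overtime 0.85 hours

Mon: 08:05–16:52 = 8 h 47 min; less 30 min break → 8 h 17 min
Tue: 06:57–17:18 = 10 h 21 min; less 30 min break → 9 h 51 min
Wed: 05:12–10:00 = 4 h 48 min; less 30 min break → 4 h 18 min
Mon reg 8 h 17 min / OT 0 h 0 min; Tue reg 9 h 0 min / OT 0 h 51 min; Wed reg 4 h 18 min / OT 0 h 0 min.
Totals: regular 21 h 35 min, overtime 0 h 51 min.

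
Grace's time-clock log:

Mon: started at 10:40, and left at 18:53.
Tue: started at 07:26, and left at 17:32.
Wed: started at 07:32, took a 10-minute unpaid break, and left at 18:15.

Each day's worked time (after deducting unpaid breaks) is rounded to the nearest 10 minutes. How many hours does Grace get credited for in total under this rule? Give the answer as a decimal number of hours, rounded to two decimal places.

28.83 hours

Mon: 10:40–18:53 = 8 h 13 min → rounds to 8 h 10 min
Tue: 07:26–17:32 = 10 h 6 min → rounds to 10 h 10 min
Wed: 07:32–18:15 = 10 h 43 min − 10 min = 10 h 33 min → rounds to 10 h 30 min
Total credited: 28 h 50 min.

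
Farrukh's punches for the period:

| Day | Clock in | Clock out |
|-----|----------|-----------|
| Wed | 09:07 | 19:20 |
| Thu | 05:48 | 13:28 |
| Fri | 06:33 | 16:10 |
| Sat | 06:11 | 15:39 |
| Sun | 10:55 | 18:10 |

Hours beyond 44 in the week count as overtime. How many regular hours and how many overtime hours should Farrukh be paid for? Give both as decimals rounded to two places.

Wed: 09:07–19:20 = 10 h 13 min
Thu: 05:48–13:28 = 7 h 40 min
Fri: 06:33–16:10 = 9 h 37 min
Sat: 06:11–15:39 = 9 h 28 min
Sun: 10:55–18:10 = 7 h 15 min
Total worked: 44 h 13 min = 44.22 h.
Threshold 44 h → overtime 0 h 13 min, regular 44 h 0 min.

Regular 44.00 hours, overtime 0.22 hours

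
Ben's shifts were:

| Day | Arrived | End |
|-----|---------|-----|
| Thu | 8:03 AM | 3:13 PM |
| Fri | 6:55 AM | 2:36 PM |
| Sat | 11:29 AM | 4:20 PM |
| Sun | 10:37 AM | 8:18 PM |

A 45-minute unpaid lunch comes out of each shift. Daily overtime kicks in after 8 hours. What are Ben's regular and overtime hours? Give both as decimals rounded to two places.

Regular 25.45 hours, overtime 0.93 hours

Thu: 8:03 AM–3:13 PM = 7 h 10 min; less 45 min break → 6 h 25 min
Fri: 6:55 AM–2:36 PM = 7 h 41 min; less 45 min break → 6 h 56 min
Sat: 11:29 AM–4:20 PM = 4 h 51 min; less 45 min break → 4 h 6 min
Sun: 10:37 AM–8:18 PM = 9 h 41 min; less 45 min break → 8 h 56 min
Thu reg 6 h 25 min / OT 0 h 0 min; Fri reg 6 h 56 min / OT 0 h 0 min; Sat reg 4 h 6 min / OT 0 h 0 min; Sun reg 8 h 0 min / OT 0 h 56 min.
Totals: regular 25 h 27 min, overtime 0 h 56 min.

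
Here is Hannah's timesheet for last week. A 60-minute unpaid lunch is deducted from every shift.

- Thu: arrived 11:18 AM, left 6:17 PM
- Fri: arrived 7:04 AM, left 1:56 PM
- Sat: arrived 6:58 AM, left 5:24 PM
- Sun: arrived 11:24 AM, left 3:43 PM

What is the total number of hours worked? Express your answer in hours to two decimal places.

24.60 hours

Thu: 11:18 AM–6:17 PM = 6 h 59 min; less 60 min break → 5 h 59 min
Fri: 7:04 AM–1:56 PM = 6 h 52 min; less 60 min break → 5 h 52 min
Sat: 6:58 AM–5:24 PM = 10 h 26 min; less 60 min break → 9 h 26 min
Sun: 11:24 AM–3:43 PM = 4 h 19 min; less 60 min break → 3 h 19 min
Total: 5 h 59 min + 5 h 52 min + 9 h 26 min + 3 h 19 min = 24 h 36 min.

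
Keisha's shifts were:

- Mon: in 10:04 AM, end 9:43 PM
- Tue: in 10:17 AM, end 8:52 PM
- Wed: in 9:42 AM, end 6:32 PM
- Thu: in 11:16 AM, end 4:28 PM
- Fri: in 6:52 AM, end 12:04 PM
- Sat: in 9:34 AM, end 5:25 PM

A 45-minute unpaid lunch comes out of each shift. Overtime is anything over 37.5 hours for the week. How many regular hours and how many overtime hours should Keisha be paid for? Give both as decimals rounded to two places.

Regular 37.50 hours, overtime 7.32 hours

Mon: 10:04 AM–9:43 PM = 11 h 39 min; less 45 min break → 10 h 54 min
Tue: 10:17 AM–8:52 PM = 10 h 35 min; less 45 min break → 9 h 50 min
Wed: 9:42 AM–6:32 PM = 8 h 50 min; less 45 min break → 8 h 5 min
Thu: 11:16 AM–4:28 PM = 5 h 12 min; less 45 min break → 4 h 27 min
Fri: 6:52 AM–12:04 PM = 5 h 12 min; less 45 min break → 4 h 27 min
Sat: 9:34 AM–5:25 PM = 7 h 51 min; less 45 min break → 7 h 6 min
Total worked: 44 h 49 min = 44.82 h.
Threshold 37.5 h → overtime 7 h 19 min, regular 37 h 30 min.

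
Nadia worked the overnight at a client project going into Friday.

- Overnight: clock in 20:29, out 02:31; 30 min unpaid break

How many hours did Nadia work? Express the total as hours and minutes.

Overnight: 20:29 → midnight = 3 h 31 min; midnight → 02:31 = 2 h 31 min; span 6 h 2 min; less 30 min break → 5 h 32 min

5 h 32 min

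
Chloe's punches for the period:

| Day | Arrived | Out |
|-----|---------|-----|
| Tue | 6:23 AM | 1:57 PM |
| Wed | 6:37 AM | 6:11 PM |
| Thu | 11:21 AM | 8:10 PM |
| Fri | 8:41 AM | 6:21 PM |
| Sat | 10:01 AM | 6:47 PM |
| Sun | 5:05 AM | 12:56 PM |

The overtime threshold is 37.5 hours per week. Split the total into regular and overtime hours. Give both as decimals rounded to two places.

Regular 37.50 hours, overtime 16.73 hours

Tue: 6:23 AM–1:57 PM = 7 h 34 min
Wed: 6:37 AM–6:11 PM = 11 h 34 min
Thu: 11:21 AM–8:10 PM = 8 h 49 min
Fri: 8:41 AM–6:21 PM = 9 h 40 min
Sat: 10:01 AM–6:47 PM = 8 h 46 min
Sun: 5:05 AM–12:56 PM = 7 h 51 min
Total worked: 54 h 14 min = 54.23 h.
Threshold 37.5 h → overtime 16 h 44 min, regular 37 h 30 min.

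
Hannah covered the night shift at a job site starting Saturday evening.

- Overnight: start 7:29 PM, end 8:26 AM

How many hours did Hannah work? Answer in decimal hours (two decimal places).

12.95 hours

Overnight: 7:29 PM → midnight = 4 h 31 min; midnight → 8:26 AM = 8 h 26 min; span 12 h 57 min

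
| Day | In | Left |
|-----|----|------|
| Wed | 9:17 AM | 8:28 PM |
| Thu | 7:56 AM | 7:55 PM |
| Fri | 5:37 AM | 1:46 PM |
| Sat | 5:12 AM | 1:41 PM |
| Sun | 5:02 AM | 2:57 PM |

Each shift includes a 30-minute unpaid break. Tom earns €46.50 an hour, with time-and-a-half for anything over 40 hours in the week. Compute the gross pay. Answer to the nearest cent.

€2363.36

Wed: 9:17 AM–8:28 PM = 11 h 11 min; less 30 min break → 10 h 41 min
Thu: 7:56 AM–7:55 PM = 11 h 59 min; less 30 min break → 11 h 29 min
Fri: 5:37 AM–1:46 PM = 8 h 9 min; less 30 min break → 7 h 39 min
Sat: 5:12 AM–1:41 PM = 8 h 29 min; less 30 min break → 7 h 59 min
Sun: 5:02 AM–2:57 PM = 9 h 55 min; less 30 min break → 9 h 25 min
Total worked: 47 h 13 min = 2833 min.
Regular 40 h 0 min = 2400 min at €46.50/h; overtime 7 h 13 min = 433 min at €69.75/h.
Pay = (2400 × €46.50 + 433 × €69.75) ÷ 60 = €2363.36.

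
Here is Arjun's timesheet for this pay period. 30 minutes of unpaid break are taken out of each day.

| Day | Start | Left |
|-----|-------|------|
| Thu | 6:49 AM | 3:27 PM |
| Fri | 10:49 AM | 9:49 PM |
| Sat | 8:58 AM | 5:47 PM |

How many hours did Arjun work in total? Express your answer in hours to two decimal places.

Thu: 6:49 AM–3:27 PM = 8 h 38 min; less 30 min break → 8 h 8 min
Fri: 10:49 AM–9:49 PM = 11 h 0 min; less 30 min break → 10 h 30 min
Sat: 8:58 AM–5:47 PM = 8 h 49 min; less 30 min break → 8 h 19 min
Total: 8 h 8 min + 10 h 30 min + 8 h 19 min = 26 h 57 min.

26.95 hours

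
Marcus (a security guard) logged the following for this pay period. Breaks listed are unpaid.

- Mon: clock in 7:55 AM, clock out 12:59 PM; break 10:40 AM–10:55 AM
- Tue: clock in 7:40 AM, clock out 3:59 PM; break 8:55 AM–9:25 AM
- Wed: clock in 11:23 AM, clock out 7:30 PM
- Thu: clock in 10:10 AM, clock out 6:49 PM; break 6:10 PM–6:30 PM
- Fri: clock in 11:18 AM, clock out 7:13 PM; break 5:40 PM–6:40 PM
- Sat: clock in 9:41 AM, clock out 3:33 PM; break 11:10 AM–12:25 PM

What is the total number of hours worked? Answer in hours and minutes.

Mon: 7:55 AM–12:59 PM = 5 h 4 min; less 15 min break → 4 h 49 min
Tue: 7:40 AM–3:59 PM = 8 h 19 min; less 30 min break → 7 h 49 min
Wed: 11:23 AM–7:30 PM = 8 h 7 min
Thu: 10:10 AM–6:49 PM = 8 h 39 min; less 20 min break → 8 h 19 min
Fri: 11:18 AM–7:13 PM = 7 h 55 min; less 60 min break → 6 h 55 min
Sat: 9:41 AM–3:33 PM = 5 h 52 min; less 75 min break → 4 h 37 min
Total: 4 h 49 min + 7 h 49 min + 8 h 7 min + 8 h 19 min + 6 h 55 min + 4 h 37 min = 40 h 36 min.

40 h 36 min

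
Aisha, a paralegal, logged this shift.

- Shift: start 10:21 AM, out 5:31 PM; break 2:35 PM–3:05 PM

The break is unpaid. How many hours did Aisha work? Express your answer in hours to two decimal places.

6.67 hours

Shift: 10:21 AM–5:31 PM = 7 h 10 min; less 30 min break → 6 h 40 min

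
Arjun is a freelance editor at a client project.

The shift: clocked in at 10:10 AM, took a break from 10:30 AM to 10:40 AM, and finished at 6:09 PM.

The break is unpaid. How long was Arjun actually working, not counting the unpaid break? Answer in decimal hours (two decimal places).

7.82 hours

The shift: 10:10 AM–6:09 PM = 7 h 59 min; less 10 min break → 7 h 49 min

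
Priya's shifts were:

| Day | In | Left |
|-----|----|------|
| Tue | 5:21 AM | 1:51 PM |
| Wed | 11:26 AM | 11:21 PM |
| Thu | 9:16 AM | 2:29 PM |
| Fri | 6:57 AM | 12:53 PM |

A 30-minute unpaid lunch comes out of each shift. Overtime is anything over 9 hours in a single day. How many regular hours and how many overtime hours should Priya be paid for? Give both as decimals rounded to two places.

Regular 27.15 hours, overtime 2.42 hours

Tue: 5:21 AM–1:51 PM = 8 h 30 min; less 30 min break → 8 h 0 min
Wed: 11:26 AM–11:21 PM = 11 h 55 min; less 30 min break → 11 h 25 min
Thu: 9:16 AM–2:29 PM = 5 h 13 min; less 30 min break → 4 h 43 min
Fri: 6:57 AM–12:53 PM = 5 h 56 min; less 30 min break → 5 h 26 min
Tue reg 8 h 0 min / OT 0 h 0 min; Wed reg 9 h 0 min / OT 2 h 25 min; Thu reg 4 h 43 min / OT 0 h 0 min; Fri reg 5 h 26 min / OT 0 h 0 min.
Totals: regular 27 h 9 min, overtime 2 h 25 min.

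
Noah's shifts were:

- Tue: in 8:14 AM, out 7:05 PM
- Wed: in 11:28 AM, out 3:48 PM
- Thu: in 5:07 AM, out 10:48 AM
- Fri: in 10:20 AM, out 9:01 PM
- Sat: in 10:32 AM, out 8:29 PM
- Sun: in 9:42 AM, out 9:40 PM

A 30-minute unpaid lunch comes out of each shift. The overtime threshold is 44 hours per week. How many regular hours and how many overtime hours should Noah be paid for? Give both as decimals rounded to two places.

Tue: 8:14 AM–7:05 PM = 10 h 51 min; less 30 min break → 10 h 21 min
Wed: 11:28 AM–3:48 PM = 4 h 20 min; less 30 min break → 3 h 50 min
Thu: 5:07 AM–10:48 AM = 5 h 41 min; less 30 min break → 5 h 11 min
Fri: 10:20 AM–9:01 PM = 10 h 41 min; less 30 min break → 10 h 11 min
Sat: 10:32 AM–8:29 PM = 9 h 57 min; less 30 min break → 9 h 27 min
Sun: 9:42 AM–9:40 PM = 11 h 58 min; less 30 min break → 11 h 28 min
Total worked: 50 h 28 min = 50.47 h.
Threshold 44 h → overtime 6 h 28 min, regular 44 h 0 min.

Regular 44.00 hours, overtime 6.47 hours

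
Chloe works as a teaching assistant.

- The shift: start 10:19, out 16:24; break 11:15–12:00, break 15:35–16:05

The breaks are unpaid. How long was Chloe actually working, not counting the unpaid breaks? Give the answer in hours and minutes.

4 h 50 min

The shift: 10:19–16:24 = 6 h 5 min; less 75 min break → 4 h 50 min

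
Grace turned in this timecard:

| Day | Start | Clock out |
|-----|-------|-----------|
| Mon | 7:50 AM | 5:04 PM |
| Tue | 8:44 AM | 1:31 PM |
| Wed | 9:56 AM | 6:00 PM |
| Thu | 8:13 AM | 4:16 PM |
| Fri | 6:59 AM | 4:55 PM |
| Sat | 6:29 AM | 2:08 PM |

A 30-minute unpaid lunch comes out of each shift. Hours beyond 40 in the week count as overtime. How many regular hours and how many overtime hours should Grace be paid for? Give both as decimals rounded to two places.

Mon: 7:50 AM–5:04 PM = 9 h 14 min; less 30 min break → 8 h 44 min
Tue: 8:44 AM–1:31 PM = 4 h 47 min; less 30 min break → 4 h 17 min
Wed: 9:56 AM–6:00 PM = 8 h 4 min; less 30 min break → 7 h 34 min
Thu: 8:13 AM–4:16 PM = 8 h 3 min; less 30 min break → 7 h 33 min
Fri: 6:59 AM–4:55 PM = 9 h 56 min; less 30 min break → 9 h 26 min
Sat: 6:29 AM–2:08 PM = 7 h 39 min; less 30 min break → 7 h 9 min
Total worked: 44 h 43 min = 44.72 h.
Threshold 40 h → overtime 4 h 43 min, regular 40 h 0 min.

Regular 40.00 hours, overtime 4.72 hours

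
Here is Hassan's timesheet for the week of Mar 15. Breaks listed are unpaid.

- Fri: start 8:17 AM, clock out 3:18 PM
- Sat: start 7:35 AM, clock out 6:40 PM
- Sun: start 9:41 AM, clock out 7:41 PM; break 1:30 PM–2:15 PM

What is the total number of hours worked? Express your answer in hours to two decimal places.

Fri: 8:17 AM–3:18 PM = 7 h 1 min
Sat: 7:35 AM–6:40 PM = 11 h 5 min
Sun: 9:41 AM–7:41 PM = 10 h 0 min; less 45 min break → 9 h 15 min
Total: 7 h 1 min + 11 h 5 min + 9 h 15 min = 27 h 21 min.

27.35 hours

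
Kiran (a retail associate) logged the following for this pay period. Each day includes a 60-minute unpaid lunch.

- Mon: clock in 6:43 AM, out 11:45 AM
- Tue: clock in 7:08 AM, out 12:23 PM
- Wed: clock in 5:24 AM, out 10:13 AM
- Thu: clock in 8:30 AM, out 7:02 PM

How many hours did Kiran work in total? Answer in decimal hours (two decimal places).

Mon: 6:43 AM–11:45 AM = 5 h 2 min; less 60 min break → 4 h 2 min
Tue: 7:08 AM–12:23 PM = 5 h 15 min; less 60 min break → 4 h 15 min
Wed: 5:24 AM–10:13 AM = 4 h 49 min; less 60 min break → 3 h 49 min
Thu: 8:30 AM–7:02 PM = 10 h 32 min; less 60 min break → 9 h 32 min
Total: 4 h 2 min + 4 h 15 min + 3 h 49 min + 9 h 32 min = 21 h 38 min.

21.63 hours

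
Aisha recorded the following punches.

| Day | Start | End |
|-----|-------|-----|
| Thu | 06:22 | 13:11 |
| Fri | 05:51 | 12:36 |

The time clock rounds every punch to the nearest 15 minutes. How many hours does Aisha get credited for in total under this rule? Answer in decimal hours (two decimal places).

13.75 hours

Thu: in 06:22→06:15, out 13:11→13:15; 7 h 0 min
Fri: in 05:51→05:45, out 12:36→12:30; 6 h 45 min
Total credited: 13 h 45 min.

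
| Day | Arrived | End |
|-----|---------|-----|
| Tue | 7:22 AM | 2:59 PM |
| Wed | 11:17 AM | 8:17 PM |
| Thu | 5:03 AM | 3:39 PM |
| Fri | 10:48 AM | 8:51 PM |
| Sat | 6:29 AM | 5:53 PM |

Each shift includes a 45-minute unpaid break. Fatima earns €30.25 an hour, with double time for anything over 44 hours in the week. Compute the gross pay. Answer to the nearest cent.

€1386.46

Tue: 7:22 AM–2:59 PM = 7 h 37 min; less 45 min break → 6 h 52 min
Wed: 11:17 AM–8:17 PM = 9 h 0 min; less 45 min break → 8 h 15 min
Thu: 5:03 AM–3:39 PM = 10 h 36 min; less 45 min break → 9 h 51 min
Fri: 10:48 AM–8:51 PM = 10 h 3 min; less 45 min break → 9 h 18 min
Sat: 6:29 AM–5:53 PM = 11 h 24 min; less 45 min break → 10 h 39 min
Total worked: 44 h 55 min = 2695 min.
Regular 44 h 0 min = 2640 min at €30.25/h; overtime 0 h 55 min = 55 min at €60.50/h.
Pay = (2640 × €30.25 + 55 × €60.50) ÷ 60 = €1386.46.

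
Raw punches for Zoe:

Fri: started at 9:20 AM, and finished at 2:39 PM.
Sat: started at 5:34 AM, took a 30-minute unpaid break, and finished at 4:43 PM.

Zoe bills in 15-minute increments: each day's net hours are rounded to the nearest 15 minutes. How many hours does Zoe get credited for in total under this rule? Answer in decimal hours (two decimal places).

16.00 hours

Fri: 9:20 AM–2:39 PM = 5 h 19 min → rounds to 5 h 15 min
Sat: 5:34 AM–4:43 PM = 11 h 9 min − 30 min = 10 h 39 min → rounds to 10 h 45 min
Total credited: 16 h 0 min.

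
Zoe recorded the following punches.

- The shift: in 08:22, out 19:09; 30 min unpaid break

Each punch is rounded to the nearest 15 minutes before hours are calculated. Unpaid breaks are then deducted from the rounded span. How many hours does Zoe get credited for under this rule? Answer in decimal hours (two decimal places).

10.50 hours

The shift: in 08:22→08:15, out 19:09→19:15; 11 h 0 min − 30 min = 10 h 30 min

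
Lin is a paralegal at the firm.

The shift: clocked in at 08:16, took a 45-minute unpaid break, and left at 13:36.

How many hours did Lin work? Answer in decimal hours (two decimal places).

4.58 hours

The shift: 08:16–13:36 = 5 h 20 min; less 45 min break → 4 h 35 min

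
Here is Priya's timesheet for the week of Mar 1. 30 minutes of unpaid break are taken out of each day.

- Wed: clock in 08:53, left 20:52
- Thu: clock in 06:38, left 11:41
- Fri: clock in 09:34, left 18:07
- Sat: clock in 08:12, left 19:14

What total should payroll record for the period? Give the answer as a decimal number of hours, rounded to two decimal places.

Wed: 08:53–20:52 = 11 h 59 min; less 30 min break → 11 h 29 min
Thu: 06:38–11:41 = 5 h 3 min; less 30 min break → 4 h 33 min
Fri: 09:34–18:07 = 8 h 33 min; less 30 min break → 8 h 3 min
Sat: 08:12–19:14 = 11 h 2 min; less 30 min break → 10 h 32 min
Total: 11 h 29 min + 4 h 33 min + 8 h 3 min + 10 h 32 min = 34 h 37 min.

34.62 hours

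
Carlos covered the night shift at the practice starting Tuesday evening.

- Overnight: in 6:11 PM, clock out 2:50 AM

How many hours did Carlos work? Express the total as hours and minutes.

8 h 39 min

Overnight: 6:11 PM → midnight = 5 h 49 min; midnight → 2:50 AM = 2 h 50 min; span 8 h 39 min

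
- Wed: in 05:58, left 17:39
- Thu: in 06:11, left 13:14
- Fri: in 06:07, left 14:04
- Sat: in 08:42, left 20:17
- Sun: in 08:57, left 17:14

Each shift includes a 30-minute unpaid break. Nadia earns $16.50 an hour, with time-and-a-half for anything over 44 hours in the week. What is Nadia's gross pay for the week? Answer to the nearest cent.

Wed: 05:58–17:39 = 11 h 41 min; less 30 min break → 11 h 11 min
Thu: 06:11–13:14 = 7 h 3 min; less 30 min break → 6 h 33 min
Fri: 06:07–14:04 = 7 h 57 min; less 30 min break → 7 h 27 min
Sat: 08:42–20:17 = 11 h 35 min; less 30 min break → 11 h 5 min
Sun: 08:57–17:14 = 8 h 17 min; less 30 min break → 7 h 47 min
Total worked: 44 h 3 min = 2643 min.
Regular 44 h 0 min = 2640 min at $16.50/h; overtime 0 h 3 min = 3 min at $24.75/h.
Pay = (2640 × $16.50 + 3 × $24.75) ÷ 60 = $727.24.

$727.24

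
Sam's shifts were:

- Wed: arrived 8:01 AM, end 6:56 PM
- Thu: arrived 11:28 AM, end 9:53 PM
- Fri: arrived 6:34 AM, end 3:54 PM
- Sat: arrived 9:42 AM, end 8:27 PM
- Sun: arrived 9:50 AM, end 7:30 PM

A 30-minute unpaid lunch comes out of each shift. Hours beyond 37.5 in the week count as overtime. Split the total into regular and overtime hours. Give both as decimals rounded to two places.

Wed: 8:01 AM–6:56 PM = 10 h 55 min; less 30 min break → 10 h 25 min
Thu: 11:28 AM–9:53 PM = 10 h 25 min; less 30 min break → 9 h 55 min
Fri: 6:34 AM–3:54 PM = 9 h 20 min; less 30 min break → 8 h 50 min
Sat: 9:42 AM–8:27 PM = 10 h 45 min; less 30 min break → 10 h 15 min
Sun: 9:50 AM–7:30 PM = 9 h 40 min; less 30 min break → 9 h 10 min
Total worked: 48 h 35 min = 48.58 h.
Threshold 37.5 h → overtime 11 h 5 min, regular 37 h 30 min.

Regular 37.50 hours, overtime 11.08 hours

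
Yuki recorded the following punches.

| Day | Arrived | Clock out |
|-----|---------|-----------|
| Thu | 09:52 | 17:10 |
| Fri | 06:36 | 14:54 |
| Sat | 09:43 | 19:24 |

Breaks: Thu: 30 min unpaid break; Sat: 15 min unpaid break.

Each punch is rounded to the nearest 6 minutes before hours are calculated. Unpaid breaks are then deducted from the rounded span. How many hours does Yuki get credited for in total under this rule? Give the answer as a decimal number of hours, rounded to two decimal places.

Thu: in 09:52→09:54, out 17:10→17:12; 7 h 18 min − 30 min = 6 h 48 min
Fri: in 06:36→06:36, out 14:54→14:54; 8 h 18 min
Sat: in 09:43→09:42, out 19:24→19:24; 9 h 42 min − 15 min = 9 h 27 min
Total credited: 24 h 33 min.

24.55 hours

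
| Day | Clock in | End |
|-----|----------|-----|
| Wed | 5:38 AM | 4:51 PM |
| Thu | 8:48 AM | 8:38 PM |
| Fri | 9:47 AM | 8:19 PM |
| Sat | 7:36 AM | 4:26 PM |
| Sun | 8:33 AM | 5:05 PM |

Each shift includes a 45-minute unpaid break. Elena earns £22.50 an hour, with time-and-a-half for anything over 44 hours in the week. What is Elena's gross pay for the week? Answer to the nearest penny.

£1098.00

Wed: 5:38 AM–4:51 PM = 11 h 13 min; less 45 min break → 10 h 28 min
Thu: 8:48 AM–8:38 PM = 11 h 50 min; less 45 min break → 11 h 5 min
Fri: 9:47 AM–8:19 PM = 10 h 32 min; less 45 min break → 9 h 47 min
Sat: 7:36 AM–4:26 PM = 8 h 50 min; less 45 min break → 8 h 5 min
Sun: 8:33 AM–5:05 PM = 8 h 32 min; less 45 min break → 7 h 47 min
Total worked: 47 h 12 min = 2832 min.
Regular 44 h 0 min = 2640 min at £22.50/h; overtime 3 h 12 min = 192 min at £33.75/h.
Pay = (2640 × £22.50 + 192 × £33.75) ÷ 60 = £1098.00.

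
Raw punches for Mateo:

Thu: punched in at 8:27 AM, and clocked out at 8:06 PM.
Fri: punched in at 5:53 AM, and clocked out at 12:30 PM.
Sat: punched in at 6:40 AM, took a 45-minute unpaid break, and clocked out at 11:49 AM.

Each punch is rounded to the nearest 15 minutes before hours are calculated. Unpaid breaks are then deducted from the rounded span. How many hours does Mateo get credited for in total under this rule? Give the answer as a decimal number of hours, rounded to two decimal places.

Thu: in 8:27 AM→8:30 AM, out 8:06 PM→8:00 PM; 11 h 30 min
Fri: in 5:53 AM→6:00 AM, out 12:30 PM→12:30 PM; 6 h 30 min
Sat: in 6:40 AM→6:45 AM, out 11:49 AM→11:45 AM; 5 h 0 min − 45 min = 4 h 15 min
Total credited: 22 h 15 min.

22.25 hours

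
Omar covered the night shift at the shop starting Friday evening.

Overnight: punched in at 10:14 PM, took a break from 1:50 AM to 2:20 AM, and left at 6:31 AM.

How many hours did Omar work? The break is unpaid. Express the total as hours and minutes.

Overnight: 10:14 PM → midnight = 1 h 46 min; midnight → 6:31 AM = 6 h 31 min; span 8 h 17 min; less 30 min break → 7 h 47 min

7 h 47 min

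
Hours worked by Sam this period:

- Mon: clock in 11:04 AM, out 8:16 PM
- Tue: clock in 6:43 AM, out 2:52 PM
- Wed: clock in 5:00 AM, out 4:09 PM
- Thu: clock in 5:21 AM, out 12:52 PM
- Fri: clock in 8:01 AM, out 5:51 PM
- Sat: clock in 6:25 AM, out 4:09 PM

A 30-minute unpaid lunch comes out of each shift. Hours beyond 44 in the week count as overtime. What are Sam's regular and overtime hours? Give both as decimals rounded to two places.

Mon: 11:04 AM–8:16 PM = 9 h 12 min; less 30 min break → 8 h 42 min
Tue: 6:43 AM–2:52 PM = 8 h 9 min; less 30 min break → 7 h 39 min
Wed: 5:00 AM–4:09 PM = 11 h 9 min; less 30 min break → 10 h 39 min
Thu: 5:21 AM–12:52 PM = 7 h 31 min; less 30 min break → 7 h 1 min
Fri: 8:01 AM–5:51 PM = 9 h 50 min; less 30 min break → 9 h 20 min
Sat: 6:25 AM–4:09 PM = 9 h 44 min; less 30 min break → 9 h 14 min
Total worked: 52 h 35 min = 52.58 h.
Threshold 44 h → overtime 8 h 35 min, regular 44 h 0 min.

Regular 44.00 hours, overtime 8.58 hours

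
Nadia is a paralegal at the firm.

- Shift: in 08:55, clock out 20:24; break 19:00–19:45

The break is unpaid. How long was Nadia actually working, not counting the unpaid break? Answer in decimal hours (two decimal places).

10.73 hours

Shift: 08:55–20:24 = 11 h 29 min; less 45 min break → 10 h 44 min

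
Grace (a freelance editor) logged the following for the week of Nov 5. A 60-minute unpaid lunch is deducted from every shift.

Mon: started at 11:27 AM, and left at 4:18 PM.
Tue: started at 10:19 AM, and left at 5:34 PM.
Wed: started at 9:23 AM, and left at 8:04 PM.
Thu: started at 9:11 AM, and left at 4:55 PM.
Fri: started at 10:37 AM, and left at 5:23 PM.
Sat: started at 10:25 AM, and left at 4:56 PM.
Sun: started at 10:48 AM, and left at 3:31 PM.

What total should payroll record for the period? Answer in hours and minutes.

Mon: 11:27 AM–4:18 PM = 4 h 51 min; less 60 min break → 3 h 51 min
Tue: 10:19 AM–5:34 PM = 7 h 15 min; less 60 min break → 6 h 15 min
Wed: 9:23 AM–8:04 PM = 10 h 41 min; less 60 min break → 9 h 41 min
Thu: 9:11 AM–4:55 PM = 7 h 44 min; less 60 min break → 6 h 44 min
Fri: 10:37 AM–5:23 PM = 6 h 46 min; less 60 min break → 5 h 46 min
Sat: 10:25 AM–4:56 PM = 6 h 31 min; less 60 min break → 5 h 31 min
Sun: 10:48 AM–3:31 PM = 4 h 43 min; less 60 min break → 3 h 43 min
Total: 3 h 51 min + 6 h 15 min + 9 h 41 min + 6 h 44 min + 5 h 46 min + 5 h 31 min + 3 h 43 min = 41 h 31 min.

41 h 31 min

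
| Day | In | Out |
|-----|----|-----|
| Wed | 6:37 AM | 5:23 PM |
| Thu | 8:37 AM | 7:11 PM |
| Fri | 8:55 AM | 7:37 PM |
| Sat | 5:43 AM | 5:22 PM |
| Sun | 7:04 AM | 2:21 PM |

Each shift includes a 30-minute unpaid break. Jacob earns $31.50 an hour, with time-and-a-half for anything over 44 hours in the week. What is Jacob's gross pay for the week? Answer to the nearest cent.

$1597.05

Wed: 6:37 AM–5:23 PM = 10 h 46 min; less 30 min break → 10 h 16 min
Thu: 8:37 AM–7:11 PM = 10 h 34 min; less 30 min break → 10 h 4 min
Fri: 8:55 AM–7:37 PM = 10 h 42 min; less 30 min break → 10 h 12 min
Sat: 5:43 AM–5:22 PM = 11 h 39 min; less 30 min break → 11 h 9 min
Sun: 7:04 AM–2:21 PM = 7 h 17 min; less 30 min break → 6 h 47 min
Total worked: 48 h 28 min = 2908 min.
Regular 44 h 0 min = 2640 min at $31.50/h; overtime 4 h 28 min = 268 min at $47.25/h.
Pay = (2640 × $31.50 + 268 × $47.25) ÷ 60 = $1597.05.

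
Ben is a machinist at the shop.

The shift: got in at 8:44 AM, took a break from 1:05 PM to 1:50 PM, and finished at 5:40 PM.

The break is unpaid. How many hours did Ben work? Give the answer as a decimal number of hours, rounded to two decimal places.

8.18 hours

The shift: 8:44 AM–5:40 PM = 8 h 56 min; less 45 min break → 8 h 11 min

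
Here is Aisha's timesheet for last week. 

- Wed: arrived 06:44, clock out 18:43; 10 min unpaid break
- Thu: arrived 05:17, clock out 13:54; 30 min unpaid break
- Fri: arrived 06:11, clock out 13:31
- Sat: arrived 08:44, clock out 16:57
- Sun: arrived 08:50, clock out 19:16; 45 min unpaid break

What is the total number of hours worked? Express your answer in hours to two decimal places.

45.17 hours

Wed: 06:44–18:43 = 11 h 59 min; less 10 min break → 11 h 49 min
Thu: 05:17–13:54 = 8 h 37 min; less 30 min break → 8 h 7 min
Fri: 06:11–13:31 = 7 h 20 min
Sat: 08:44–16:57 = 8 h 13 min
Sun: 08:50–19:16 = 10 h 26 min; less 45 min break → 9 h 41 min
Total: 11 h 49 min + 8 h 7 min + 7 h 20 min + 8 h 13 min + 9 h 41 min = 45 h 10 min.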